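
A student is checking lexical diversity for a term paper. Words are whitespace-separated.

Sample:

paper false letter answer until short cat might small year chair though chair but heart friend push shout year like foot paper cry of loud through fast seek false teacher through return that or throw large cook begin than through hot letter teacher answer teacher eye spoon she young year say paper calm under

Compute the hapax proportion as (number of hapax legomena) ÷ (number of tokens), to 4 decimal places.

Frequencies: paper:3, year:3, through:3, teacher:3, false:2, letter:2, answer:2, chair:2, until:1, short:1, cat:1, might:1, small:1, though:1, but:1, heart:1, friend:1, push:1, shout:1, like:1, … (22 more, each freq 1)
Hapax count = 34; token count = 54.
Ratio = 34 / 54 = 0.6296

0.6296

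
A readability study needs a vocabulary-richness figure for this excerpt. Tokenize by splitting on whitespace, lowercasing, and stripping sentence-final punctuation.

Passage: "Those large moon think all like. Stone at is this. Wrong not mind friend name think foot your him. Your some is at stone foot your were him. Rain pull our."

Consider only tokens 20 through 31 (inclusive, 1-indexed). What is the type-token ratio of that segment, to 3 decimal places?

Segment tokens 20–31: your, some, is, at, stone, foot, your, were, him, rain, pull, our
Segment N = 12, segment V = 11.
TTR = 11 / 12 = 0.917

0.917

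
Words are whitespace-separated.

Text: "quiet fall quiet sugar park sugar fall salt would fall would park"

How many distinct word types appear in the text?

6

Distinct types: {fall, park, quiet, salt, sugar, would}
V = 6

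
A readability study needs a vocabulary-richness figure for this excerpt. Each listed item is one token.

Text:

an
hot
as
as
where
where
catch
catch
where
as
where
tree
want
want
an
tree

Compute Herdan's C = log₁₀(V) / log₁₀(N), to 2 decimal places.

N = 16, V = 7.
log₁₀(V) = 0.845098, log₁₀(N) = 1.204120
C = 0.845098 / 1.204120 = 0.70

0.70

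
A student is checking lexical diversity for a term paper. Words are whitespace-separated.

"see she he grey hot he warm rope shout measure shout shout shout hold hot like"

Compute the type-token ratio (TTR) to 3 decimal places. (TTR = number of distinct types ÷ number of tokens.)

N = 16 tokens, V = 11 types.
TTR = V / N = 11 / 16 = 0.688

0.688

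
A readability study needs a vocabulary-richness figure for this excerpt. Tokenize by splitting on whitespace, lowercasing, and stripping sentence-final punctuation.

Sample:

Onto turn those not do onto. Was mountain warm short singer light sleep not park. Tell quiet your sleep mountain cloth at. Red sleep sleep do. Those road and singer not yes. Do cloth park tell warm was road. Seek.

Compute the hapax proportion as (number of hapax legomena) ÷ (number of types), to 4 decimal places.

Frequencies: sleep:4, not:3, do:3, onto:2, those:2, was:2, mountain:2, warm:2, singer:2, park:2, tell:2, cloth:2, road:2, turn:1, short:1, light:1, quiet:1, your:1, at:1, red:1, … (3 more, each freq 1)
Hapax count = 10; type count = 23.
Ratio = 10 / 23 = 0.4348

0.4348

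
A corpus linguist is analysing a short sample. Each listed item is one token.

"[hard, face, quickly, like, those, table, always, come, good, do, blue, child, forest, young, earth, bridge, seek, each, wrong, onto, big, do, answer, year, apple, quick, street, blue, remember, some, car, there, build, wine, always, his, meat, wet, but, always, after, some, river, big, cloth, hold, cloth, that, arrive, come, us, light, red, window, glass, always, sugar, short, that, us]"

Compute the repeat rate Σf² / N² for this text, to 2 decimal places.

0.02

Frequencies: always:4, come:2, do:2, blue:2, big:2, some:2, cloth:2, that:2, us:2, hard:1, face:1, quickly:1, like:1, those:1, table:1, good:1, child:1, forest:1, young:1, earth:1, … (29 more, each freq 1)
Σf² = 88; N² = 3600
Repeat rate = 88 / 3600 = 0.02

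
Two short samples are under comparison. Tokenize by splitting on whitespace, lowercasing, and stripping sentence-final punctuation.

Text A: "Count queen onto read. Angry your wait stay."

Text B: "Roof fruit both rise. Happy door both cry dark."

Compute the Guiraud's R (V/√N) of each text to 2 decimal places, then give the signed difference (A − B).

0.16

A: V=8, N=8, R=2.83
B: V=8, N=9, R=2.67
Difference = 2.83 − 2.67 = 0.16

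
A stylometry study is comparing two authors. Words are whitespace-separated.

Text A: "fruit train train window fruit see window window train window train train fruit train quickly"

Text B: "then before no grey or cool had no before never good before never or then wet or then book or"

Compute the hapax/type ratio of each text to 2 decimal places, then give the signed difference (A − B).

-0.15

A: hapax=2, V=5, ratio=0.40
B: hapax=6, V=11, ratio=0.55
Difference = 0.40 − 0.55 = -0.15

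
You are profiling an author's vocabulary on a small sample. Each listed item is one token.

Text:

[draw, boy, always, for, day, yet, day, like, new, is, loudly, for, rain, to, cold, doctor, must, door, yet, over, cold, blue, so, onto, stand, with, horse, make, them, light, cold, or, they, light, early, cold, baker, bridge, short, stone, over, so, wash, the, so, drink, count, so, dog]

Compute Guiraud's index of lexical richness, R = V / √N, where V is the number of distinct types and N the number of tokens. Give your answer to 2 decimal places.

5.43

N = 49, V = 38.
√N = 7.000000
R = 38 / 7.000000 = 5.43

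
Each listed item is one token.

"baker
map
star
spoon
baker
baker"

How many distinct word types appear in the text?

Distinct types: {baker, map, spoon, star}
V = 4

4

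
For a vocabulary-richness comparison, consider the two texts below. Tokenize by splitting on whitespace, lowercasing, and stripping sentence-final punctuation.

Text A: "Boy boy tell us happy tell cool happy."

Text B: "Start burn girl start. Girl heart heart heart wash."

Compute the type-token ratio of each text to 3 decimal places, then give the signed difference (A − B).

0.069

TTR(A) = 5/8 = 0.625
TTR(B) = 5/9 = 0.556
Difference = 0.625 − 0.556 = 0.069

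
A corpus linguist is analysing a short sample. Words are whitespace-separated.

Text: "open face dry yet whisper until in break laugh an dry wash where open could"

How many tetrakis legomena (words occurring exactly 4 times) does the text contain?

Frequencies: open:2, dry:2, face:1, yet:1, whisper:1, until:1, in:1, break:1, laugh:1, an:1, wash:1, where:1, could:1
Words with frequency 4: (none)

0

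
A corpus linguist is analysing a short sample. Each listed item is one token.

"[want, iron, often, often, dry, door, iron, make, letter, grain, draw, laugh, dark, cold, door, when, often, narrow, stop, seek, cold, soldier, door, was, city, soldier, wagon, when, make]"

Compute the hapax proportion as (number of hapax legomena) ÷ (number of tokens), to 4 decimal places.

Frequencies: often:3, door:3, iron:2, make:2, cold:2, when:2, soldier:2, want:1, dry:1, letter:1, grain:1, draw:1, laugh:1, dark:1, narrow:1, stop:1, seek:1, was:1, city:1, wagon:1
Hapax count = 13; token count = 29.
Ratio = 13 / 29 = 0.4483

0.4483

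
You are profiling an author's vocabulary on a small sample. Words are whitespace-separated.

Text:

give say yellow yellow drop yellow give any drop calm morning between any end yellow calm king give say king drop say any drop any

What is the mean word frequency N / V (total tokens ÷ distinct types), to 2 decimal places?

N = 25 tokens, V = 10 types.
Mean frequency = N / V = 25 / 10 = 2.50

2.50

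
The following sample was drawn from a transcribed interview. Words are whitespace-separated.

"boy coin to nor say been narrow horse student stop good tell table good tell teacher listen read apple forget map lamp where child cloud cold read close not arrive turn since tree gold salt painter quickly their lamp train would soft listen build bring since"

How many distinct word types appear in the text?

Distinct types: {apple, arrive, been, boy, bring, build, child, close, cloud, coin, cold, forget, gold, good, horse, lamp, listen, map, narrow, nor, not, painter, quickly, read, salt, say, since, soft, stop, student, table, teacher, tell, their, to, train, tree, turn, where, would}
V = 40

40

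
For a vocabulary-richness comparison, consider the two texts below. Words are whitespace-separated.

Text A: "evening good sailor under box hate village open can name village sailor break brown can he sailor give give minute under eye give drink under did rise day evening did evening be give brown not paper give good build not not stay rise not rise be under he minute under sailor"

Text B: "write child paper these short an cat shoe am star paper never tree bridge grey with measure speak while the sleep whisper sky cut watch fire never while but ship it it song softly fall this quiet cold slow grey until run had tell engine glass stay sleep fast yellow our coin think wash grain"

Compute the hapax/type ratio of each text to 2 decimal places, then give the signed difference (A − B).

-0.44

A: hapax=11, V=25, ratio=0.44
B: hapax=43, V=49, ratio=0.88
Difference = 0.44 − 0.88 = -0.44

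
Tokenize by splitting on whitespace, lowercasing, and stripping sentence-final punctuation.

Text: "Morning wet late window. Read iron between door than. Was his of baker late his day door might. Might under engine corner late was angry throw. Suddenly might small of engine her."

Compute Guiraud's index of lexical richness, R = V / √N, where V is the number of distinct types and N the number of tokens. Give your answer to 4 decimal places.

4.0659

N = 32, V = 23.
√N = 5.656854
R = 23 / 5.656854 = 4.0659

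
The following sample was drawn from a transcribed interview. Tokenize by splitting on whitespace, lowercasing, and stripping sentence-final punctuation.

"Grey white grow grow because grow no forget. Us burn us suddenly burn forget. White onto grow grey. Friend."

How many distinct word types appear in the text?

Distinct types: {because, burn, forget, friend, grey, grow, no, onto, suddenly, us, white}
V = 11

11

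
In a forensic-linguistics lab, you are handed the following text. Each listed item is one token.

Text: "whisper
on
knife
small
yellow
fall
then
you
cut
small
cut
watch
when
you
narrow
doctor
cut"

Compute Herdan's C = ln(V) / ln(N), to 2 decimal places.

0.91

N = 17, V = 13.
ln(V) = 2.564949, ln(N) = 2.833213
C = 2.564949 / 2.833213 = 0.91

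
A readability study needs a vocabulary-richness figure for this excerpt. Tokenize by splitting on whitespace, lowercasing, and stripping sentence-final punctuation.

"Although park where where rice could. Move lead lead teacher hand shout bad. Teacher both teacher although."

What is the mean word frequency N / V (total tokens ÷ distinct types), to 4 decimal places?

1.4167

N = 17 tokens, V = 12 types.
Mean frequency = N / V = 17 / 12 = 1.4167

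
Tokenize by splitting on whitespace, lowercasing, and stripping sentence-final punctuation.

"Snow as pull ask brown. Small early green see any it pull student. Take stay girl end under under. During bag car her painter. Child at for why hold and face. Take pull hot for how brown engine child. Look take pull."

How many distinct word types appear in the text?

33

Distinct types: {and, any, as, ask, at, bag, brown, car, child, during, early, end, engine, face, for, girl, green, her, hold, hot, how, it, look, painter, pull, see, small, snow, stay, student, take, under, why}
V = 33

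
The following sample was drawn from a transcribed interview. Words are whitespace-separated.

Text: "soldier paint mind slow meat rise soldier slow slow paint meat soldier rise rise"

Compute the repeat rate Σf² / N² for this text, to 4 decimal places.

0.1837

Frequencies: soldier:3, slow:3, rise:3, paint:2, meat:2, mind:1
Σf² = 36; N² = 196
Repeat rate = 36 / 196 = 0.1837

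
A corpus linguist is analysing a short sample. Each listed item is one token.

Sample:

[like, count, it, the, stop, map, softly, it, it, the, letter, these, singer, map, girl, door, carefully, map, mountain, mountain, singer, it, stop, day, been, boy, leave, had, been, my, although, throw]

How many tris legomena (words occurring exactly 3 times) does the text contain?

Frequencies: it:4, map:3, the:2, stop:2, singer:2, mountain:2, been:2, like:1, count:1, softly:1, letter:1, these:1, girl:1, door:1, carefully:1, day:1, boy:1, leave:1, had:1, my:1, … (2 more, each freq 1)
Words with frequency 3: map

1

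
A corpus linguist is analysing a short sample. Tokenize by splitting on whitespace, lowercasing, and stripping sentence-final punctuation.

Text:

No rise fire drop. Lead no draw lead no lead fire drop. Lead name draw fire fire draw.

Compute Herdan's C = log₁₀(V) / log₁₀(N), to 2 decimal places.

0.67

N = 18, V = 7.
log₁₀(V) = 0.845098, log₁₀(N) = 1.255273
C = 0.845098 / 1.255273 = 0.67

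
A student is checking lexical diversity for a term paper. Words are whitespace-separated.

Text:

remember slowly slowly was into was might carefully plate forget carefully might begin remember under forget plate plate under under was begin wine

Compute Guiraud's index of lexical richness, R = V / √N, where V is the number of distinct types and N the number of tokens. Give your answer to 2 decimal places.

N = 23, V = 11.
√N = 4.795832
R = 11 / 4.795832 = 2.29

2.29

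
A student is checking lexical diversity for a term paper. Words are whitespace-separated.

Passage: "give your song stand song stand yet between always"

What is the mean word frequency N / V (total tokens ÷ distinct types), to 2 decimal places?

1.29

N = 9 tokens, V = 7 types.
Mean frequency = N / V = 9 / 7 = 1.29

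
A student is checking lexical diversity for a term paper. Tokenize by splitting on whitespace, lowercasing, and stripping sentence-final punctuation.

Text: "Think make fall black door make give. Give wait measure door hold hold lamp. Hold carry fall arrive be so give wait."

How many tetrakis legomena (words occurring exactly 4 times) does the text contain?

Frequencies: give:3, hold:3, make:2, fall:2, door:2, wait:2, think:1, black:1, measure:1, lamp:1, carry:1, arrive:1, be:1, so:1
Words with frequency 4: (none)

0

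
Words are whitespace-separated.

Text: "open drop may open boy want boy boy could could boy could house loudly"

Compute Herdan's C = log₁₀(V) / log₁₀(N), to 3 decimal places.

N = 14, V = 8.
log₁₀(V) = 0.903090, log₁₀(N) = 1.146128
C = 0.903090 / 1.146128 = 0.788

0.788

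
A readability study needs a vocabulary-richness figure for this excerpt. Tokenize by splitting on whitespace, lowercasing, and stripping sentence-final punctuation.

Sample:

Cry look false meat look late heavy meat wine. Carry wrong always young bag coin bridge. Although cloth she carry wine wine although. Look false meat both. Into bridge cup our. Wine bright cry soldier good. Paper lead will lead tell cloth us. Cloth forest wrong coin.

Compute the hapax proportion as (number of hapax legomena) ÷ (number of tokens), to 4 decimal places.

Frequencies: wine:4, look:3, meat:3, cloth:3, cry:2, false:2, carry:2, wrong:2, coin:2, bridge:2, although:2, lead:2, late:1, heavy:1, always:1, young:1, bag:1, she:1, both:1, into:1, … (10 more, each freq 1)
Hapax count = 18; token count = 47.
Ratio = 18 / 47 = 0.3830

0.3830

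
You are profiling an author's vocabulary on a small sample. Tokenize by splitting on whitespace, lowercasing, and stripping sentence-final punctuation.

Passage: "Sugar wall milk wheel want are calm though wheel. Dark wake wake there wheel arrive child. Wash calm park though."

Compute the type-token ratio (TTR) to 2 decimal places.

0.75

N = 20 tokens, V = 15 types.
TTR = V / N = 15 / 20 = 0.75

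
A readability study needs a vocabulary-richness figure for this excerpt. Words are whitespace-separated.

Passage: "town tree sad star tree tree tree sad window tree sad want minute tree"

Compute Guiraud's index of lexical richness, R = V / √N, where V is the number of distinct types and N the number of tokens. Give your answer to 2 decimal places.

N = 14, V = 7.
√N = 3.741657
R = 7 / 3.741657 = 1.87

1.87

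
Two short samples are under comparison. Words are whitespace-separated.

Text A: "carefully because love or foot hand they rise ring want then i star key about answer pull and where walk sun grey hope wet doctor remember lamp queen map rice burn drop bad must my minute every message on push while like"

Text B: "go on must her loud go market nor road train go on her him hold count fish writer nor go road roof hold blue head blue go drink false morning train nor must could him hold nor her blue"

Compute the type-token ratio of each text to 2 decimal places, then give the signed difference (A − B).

TTR(A) = 42/42 = 1.00
TTR(B) = 21/39 = 0.54
Difference = 1.00 − 0.54 = 0.46

0.46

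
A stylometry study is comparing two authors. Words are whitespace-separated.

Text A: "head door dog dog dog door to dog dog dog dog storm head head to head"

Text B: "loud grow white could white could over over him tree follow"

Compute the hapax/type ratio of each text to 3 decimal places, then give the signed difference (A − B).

-0.425

A: hapax=1, V=5, ratio=0.200
B: hapax=5, V=8, ratio=0.625
Difference = 0.200 − 0.625 = -0.425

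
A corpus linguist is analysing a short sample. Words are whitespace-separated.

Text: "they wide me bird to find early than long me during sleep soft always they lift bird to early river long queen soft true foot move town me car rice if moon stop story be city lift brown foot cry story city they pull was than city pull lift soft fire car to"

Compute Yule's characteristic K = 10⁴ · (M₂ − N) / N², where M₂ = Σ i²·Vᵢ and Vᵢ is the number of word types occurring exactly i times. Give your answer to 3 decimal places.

185.119

Frequencies: they:3, me:3, to:3, soft:3, lift:3, city:3, bird:2, early:2, than:2, long:2, foot:2, car:2, story:2, pull:2, wide:1, find:1, during:1, sleep:1, always:1, river:1, … (13 more, each freq 1)
N = 53. Frequency spectrum: V_1=19, V_2=8, V_3=6
M₂ = 1²·19 + 2²·8 + 3²·6 = 105
K = 10000 × (105 − 53) / 53² = 185.119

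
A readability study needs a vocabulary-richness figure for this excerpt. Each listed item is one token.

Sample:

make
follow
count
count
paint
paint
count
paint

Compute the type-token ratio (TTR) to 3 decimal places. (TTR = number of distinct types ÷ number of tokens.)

0.500

N = 8 tokens, V = 4 types.
TTR = V / N = 4 / 8 = 0.500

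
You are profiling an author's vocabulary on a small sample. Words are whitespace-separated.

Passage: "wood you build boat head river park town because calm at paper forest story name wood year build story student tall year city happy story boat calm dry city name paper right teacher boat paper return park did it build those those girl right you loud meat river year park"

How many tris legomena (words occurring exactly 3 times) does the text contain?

6

Frequencies: build:3, boat:3, park:3, paper:3, story:3, year:3, wood:2, you:2, river:2, calm:2, name:2, city:2, right:2, those:2, head:1, town:1, because:1, at:1, forest:1, student:1, … (10 more, each freq 1)
Words with frequency 3: boat, build, paper, park, story, year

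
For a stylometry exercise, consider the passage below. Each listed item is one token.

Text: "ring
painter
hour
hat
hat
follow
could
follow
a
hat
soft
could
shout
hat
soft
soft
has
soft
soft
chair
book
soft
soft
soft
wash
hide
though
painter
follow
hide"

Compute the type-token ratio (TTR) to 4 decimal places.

N = 30 tokens, V = 15 types.
TTR = V / N = 15 / 30 = 0.5000

0.5000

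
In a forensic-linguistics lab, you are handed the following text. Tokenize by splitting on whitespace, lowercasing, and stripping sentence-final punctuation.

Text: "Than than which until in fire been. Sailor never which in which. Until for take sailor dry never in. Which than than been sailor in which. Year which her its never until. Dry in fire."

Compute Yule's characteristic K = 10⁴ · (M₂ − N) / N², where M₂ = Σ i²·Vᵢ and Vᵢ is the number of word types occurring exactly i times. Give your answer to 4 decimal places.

702.0408

Frequencies: which:6, in:5, than:4, until:3, sailor:3, never:3, fire:2, been:2, dry:2, for:1, take:1, year:1, her:1, its:1
N = 35. Frequency spectrum: V_1=5, V_2=3, V_3=3, V_4=1, V_5=1, V_6=1
M₂ = 1²·5 + 2²·3 + 3²·3 + 4²·1 + 5²·1 + 6²·1 = 121
K = 10000 × (121 − 35) / 35² = 702.0408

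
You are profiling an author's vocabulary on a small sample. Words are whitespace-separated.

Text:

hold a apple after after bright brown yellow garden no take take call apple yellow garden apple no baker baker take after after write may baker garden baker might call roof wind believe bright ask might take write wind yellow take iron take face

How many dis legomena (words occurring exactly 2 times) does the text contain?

Frequencies: take:6, after:4, baker:4, apple:3, yellow:3, garden:3, bright:2, no:2, call:2, write:2, might:2, wind:2, hold:1, a:1, brown:1, may:1, roof:1, believe:1, ask:1, iron:1, … (1 more, each freq 1)
Words with frequency 2: bright, call, might, no, wind, write

6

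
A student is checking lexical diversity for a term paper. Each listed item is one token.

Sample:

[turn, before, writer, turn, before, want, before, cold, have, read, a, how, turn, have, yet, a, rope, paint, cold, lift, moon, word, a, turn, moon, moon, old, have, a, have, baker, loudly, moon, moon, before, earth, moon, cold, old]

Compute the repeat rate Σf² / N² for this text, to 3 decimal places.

Frequencies: moon:6, turn:4, before:4, have:4, a:4, cold:3, old:2, writer:1, want:1, read:1, how:1, yet:1, rope:1, paint:1, lift:1, word:1, baker:1, loudly:1, earth:1
Σf² = 125; N² = 1521
Repeat rate = 125 / 1521 = 0.082

0.082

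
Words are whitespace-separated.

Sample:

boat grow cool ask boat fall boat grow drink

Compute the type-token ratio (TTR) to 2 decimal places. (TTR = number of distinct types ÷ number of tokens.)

0.67

N = 9 tokens, V = 6 types.
TTR = V / N = 6 / 9 = 0.67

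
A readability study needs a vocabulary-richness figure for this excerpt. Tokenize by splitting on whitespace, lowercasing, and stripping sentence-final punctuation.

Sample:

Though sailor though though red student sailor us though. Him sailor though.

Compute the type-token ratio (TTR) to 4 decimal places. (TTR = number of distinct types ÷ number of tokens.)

0.5000

N = 12 tokens, V = 6 types.
TTR = V / N = 6 / 12 = 0.5000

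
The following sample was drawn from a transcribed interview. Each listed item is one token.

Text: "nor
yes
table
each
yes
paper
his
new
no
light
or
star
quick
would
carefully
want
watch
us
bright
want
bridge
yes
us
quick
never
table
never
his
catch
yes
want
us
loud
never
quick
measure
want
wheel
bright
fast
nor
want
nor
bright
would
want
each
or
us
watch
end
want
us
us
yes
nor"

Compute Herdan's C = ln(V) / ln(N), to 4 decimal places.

N = 56, V = 26.
ln(V) = 3.258097, ln(N) = 4.025352
C = 3.258097 / 4.025352 = 0.8094

0.8094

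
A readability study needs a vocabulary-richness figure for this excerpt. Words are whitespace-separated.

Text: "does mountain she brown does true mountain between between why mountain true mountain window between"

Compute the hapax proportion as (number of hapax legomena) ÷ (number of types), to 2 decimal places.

0.50

Frequencies: mountain:4, between:3, does:2, true:2, she:1, brown:1, why:1, window:1
Hapax count = 4; type count = 8.
Ratio = 4 / 8 = 0.50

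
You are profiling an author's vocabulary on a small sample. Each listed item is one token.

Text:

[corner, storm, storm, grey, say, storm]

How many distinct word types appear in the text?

Distinct types: {corner, grey, say, storm}
V = 4

4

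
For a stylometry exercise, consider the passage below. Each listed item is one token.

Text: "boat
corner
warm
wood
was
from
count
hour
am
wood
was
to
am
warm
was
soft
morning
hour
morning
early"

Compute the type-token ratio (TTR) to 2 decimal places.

N = 20 tokens, V = 13 types.
TTR = V / N = 13 / 20 = 0.65

0.65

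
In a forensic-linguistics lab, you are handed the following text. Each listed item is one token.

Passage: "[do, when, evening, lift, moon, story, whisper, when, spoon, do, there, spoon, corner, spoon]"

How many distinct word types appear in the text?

10

Distinct types: {corner, do, evening, lift, moon, spoon, story, there, when, whisper}
V = 10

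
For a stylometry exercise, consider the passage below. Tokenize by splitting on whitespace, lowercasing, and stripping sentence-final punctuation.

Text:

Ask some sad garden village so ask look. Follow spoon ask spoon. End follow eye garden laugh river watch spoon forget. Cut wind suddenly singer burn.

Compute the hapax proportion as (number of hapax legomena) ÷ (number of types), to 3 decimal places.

0.800

Frequencies: ask:3, spoon:3, garden:2, follow:2, some:1, sad:1, village:1, so:1, look:1, end:1, eye:1, laugh:1, river:1, watch:1, forget:1, cut:1, wind:1, suddenly:1, singer:1, burn:1
Hapax count = 16; type count = 20.
Ratio = 16 / 20 = 0.800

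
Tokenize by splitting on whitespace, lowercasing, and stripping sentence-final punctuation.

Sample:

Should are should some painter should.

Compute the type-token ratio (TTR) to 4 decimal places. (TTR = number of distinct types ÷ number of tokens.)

0.6667

N = 6 tokens, V = 4 types.
TTR = V / N = 4 / 6 = 0.6667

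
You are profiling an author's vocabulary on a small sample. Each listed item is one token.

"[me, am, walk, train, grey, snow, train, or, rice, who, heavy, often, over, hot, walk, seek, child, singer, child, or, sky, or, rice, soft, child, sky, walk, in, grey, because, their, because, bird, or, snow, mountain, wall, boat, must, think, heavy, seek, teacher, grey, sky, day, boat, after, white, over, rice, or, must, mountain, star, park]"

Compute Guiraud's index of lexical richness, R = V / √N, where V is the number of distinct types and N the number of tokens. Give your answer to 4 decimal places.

4.4098

N = 56, V = 33.
√N = 7.483315
R = 33 / 7.483315 = 4.4098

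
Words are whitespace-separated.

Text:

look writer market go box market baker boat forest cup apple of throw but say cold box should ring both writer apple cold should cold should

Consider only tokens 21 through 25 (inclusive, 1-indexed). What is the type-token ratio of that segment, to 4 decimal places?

0.8000

Segment tokens 21–25: writer, apple, cold, should, cold
Segment N = 5, segment V = 4.
TTR = 4 / 5 = 0.8000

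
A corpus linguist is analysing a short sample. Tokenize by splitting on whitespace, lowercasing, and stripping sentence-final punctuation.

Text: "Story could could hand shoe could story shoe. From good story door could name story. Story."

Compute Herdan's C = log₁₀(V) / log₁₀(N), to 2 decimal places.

N = 16, V = 8.
log₁₀(V) = 0.903090, log₁₀(N) = 1.204120
C = 0.903090 / 1.204120 = 0.75

0.75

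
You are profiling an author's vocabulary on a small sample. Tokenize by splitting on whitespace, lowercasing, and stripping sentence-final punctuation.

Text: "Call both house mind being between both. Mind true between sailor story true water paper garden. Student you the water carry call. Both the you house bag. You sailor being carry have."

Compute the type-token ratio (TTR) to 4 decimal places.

N = 32 tokens, V = 18 types.
TTR = V / N = 18 / 32 = 0.5625

0.5625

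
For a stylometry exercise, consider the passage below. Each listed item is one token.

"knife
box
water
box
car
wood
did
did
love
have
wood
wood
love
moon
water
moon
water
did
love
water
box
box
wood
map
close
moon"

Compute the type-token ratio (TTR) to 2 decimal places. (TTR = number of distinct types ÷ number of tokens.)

0.42

N = 26 tokens, V = 11 types.
TTR = V / N = 11 / 26 = 0.42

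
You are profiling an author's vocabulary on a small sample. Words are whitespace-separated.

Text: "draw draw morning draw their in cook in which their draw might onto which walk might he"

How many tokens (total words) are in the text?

17

Tokens: draw, draw, morning, draw, their, in, cook, in, which, their, draw, might, onto, which, walk, might, he
N = 17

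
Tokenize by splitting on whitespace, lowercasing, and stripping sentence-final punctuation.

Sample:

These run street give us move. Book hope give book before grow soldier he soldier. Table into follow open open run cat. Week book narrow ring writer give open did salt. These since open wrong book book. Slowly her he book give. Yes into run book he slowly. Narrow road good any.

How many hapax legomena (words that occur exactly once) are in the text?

Frequencies: book:7, give:4, open:4, run:3, he:3, these:2, soldier:2, into:2, narrow:2, slowly:2, street:1, us:1, move:1, hope:1, before:1, grow:1, table:1, follow:1, cat:1, week:1, … (11 more, each freq 1)
Hapax (freq=1): any, before, cat, did, follow, good, grow, her, hope, move, ring, road, salt, since, street, table, us, week, writer, wrong, yes

21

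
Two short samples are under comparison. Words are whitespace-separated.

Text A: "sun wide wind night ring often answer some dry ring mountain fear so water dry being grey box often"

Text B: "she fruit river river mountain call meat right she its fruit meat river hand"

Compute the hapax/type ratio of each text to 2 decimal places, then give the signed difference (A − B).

0.25

A: hapax=13, V=16, ratio=0.81
B: hapax=5, V=9, ratio=0.56
Difference = 0.81 − 0.56 = 0.25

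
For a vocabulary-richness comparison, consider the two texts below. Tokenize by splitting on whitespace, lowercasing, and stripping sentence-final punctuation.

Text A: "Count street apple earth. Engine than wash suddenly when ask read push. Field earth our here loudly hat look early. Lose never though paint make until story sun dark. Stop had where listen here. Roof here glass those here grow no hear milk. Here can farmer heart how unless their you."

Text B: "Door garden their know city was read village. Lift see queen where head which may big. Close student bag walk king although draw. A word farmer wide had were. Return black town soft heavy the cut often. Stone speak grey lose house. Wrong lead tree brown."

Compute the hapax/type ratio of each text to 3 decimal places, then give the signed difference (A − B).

-0.043

A: hapax=44, V=46, ratio=0.957
B: hapax=46, V=46, ratio=1.000
Difference = 0.957 − 1.000 = -0.043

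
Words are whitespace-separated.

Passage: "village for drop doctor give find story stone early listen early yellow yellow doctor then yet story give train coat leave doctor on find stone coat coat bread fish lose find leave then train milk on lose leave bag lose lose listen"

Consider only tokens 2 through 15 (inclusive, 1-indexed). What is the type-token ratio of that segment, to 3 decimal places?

Segment tokens 2–15: for, drop, doctor, give, find, story, stone, early, listen, early, yellow, yellow, doctor, then
Segment N = 14, segment V = 11.
TTR = 11 / 14 = 0.786

0.786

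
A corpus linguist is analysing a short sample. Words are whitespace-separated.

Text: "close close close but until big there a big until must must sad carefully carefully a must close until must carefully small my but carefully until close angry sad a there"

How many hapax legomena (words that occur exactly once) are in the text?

3

Frequencies: close:5, until:4, must:4, carefully:4, a:3, but:2, big:2, there:2, sad:2, small:1, my:1, angry:1
Hapax (freq=1): angry, my, small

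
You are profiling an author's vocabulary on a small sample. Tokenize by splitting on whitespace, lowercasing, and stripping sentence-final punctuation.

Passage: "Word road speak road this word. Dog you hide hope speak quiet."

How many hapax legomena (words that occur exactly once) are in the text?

6

Frequencies: word:2, road:2, speak:2, this:1, dog:1, you:1, hide:1, hope:1, quiet:1
Hapax (freq=1): dog, hide, hope, quiet, this, you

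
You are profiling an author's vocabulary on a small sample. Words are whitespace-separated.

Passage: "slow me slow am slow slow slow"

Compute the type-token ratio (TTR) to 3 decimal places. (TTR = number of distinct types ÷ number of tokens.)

0.429

N = 7 tokens, V = 3 types.
TTR = V / N = 3 / 7 = 0.429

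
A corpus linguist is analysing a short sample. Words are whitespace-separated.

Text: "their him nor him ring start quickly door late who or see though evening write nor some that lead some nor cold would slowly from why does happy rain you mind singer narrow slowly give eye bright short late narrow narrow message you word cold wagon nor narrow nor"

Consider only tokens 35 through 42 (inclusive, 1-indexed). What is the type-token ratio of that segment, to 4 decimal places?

Segment tokens 35–42: give, eye, bright, short, late, narrow, narrow, message
Segment N = 8, segment V = 7.
TTR = 7 / 8 = 0.8750

0.8750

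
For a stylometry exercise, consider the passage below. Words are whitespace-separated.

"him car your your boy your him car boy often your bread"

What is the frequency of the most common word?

Frequencies: your:4, him:2, car:2, boy:2, often:1, bread:1
Most common: 'your' with frequency 4.

4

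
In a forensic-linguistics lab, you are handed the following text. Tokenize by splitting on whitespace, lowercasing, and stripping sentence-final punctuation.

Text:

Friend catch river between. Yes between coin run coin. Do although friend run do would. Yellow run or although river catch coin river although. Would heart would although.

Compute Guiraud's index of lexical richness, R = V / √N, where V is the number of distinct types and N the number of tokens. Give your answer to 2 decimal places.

N = 28, V = 13.
√N = 5.291503
R = 13 / 5.291503 = 2.46

2.46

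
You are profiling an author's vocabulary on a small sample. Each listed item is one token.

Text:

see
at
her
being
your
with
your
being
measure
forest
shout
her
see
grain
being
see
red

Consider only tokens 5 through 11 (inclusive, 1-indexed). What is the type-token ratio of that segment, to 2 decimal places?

Segment tokens 5–11: your, with, your, being, measure, forest, shout
Segment N = 7, segment V = 6.
TTR = 6 / 7 = 0.86

0.86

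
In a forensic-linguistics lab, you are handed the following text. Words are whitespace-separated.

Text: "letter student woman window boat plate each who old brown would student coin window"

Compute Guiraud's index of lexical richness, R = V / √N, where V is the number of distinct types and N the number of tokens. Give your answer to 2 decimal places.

N = 14, V = 12.
√N = 3.741657
R = 12 / 3.741657 = 3.21

3.21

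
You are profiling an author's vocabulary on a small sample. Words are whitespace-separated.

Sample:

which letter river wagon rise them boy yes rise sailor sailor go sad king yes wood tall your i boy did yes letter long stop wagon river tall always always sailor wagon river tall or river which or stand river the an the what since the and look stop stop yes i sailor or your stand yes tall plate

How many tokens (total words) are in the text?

59

Tokens: which, letter, river, wagon, rise, them, boy, yes, rise, sailor, sailor, go, sad, king, yes, wood, tall, your, i, boy, did, yes, letter, long, stop, wagon, river, tall, always, always, sailor, wagon, river, tall, or, river, which, or, stand, river, the, an, the, what, since, the, and, look, stop, stop, yes, i, sailor, or, your, stand, yes, tall, plate
N = 59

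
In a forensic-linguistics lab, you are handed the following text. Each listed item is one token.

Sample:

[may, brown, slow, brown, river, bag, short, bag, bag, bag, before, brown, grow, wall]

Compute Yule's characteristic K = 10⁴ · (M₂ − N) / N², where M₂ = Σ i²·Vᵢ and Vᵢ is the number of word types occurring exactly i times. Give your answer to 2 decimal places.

Frequencies: bag:4, brown:3, may:1, slow:1, river:1, short:1, before:1, grow:1, wall:1
N = 14. Frequency spectrum: V_1=7, V_3=1, V_4=1
M₂ = 1²·7 + 3²·1 + 4²·1 = 32
K = 10000 × (32 − 14) / 14² = 918.37

918.37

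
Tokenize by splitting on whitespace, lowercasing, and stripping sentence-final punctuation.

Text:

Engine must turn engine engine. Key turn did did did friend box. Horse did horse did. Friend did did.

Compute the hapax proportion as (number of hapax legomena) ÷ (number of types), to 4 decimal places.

0.3750

Frequencies: did:7, engine:3, turn:2, friend:2, horse:2, must:1, key:1, box:1
Hapax count = 3; type count = 8.
Ratio = 3 / 8 = 0.3750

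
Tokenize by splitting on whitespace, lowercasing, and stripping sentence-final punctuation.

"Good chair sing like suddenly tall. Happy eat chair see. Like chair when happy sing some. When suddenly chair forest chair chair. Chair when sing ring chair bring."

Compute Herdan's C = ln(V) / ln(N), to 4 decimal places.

N = 28, V = 14.
ln(V) = 2.639057, ln(N) = 3.332205
C = 2.639057 / 3.332205 = 0.7920

0.7920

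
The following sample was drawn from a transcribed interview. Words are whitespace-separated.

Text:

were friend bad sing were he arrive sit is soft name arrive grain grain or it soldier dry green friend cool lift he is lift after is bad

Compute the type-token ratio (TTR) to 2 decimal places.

N = 28 tokens, V = 19 types.
TTR = V / N = 19 / 28 = 0.68

0.68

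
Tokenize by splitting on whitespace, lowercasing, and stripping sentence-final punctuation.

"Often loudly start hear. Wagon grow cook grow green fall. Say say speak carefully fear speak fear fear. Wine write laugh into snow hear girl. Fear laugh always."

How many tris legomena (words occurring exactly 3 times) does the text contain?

0

Frequencies: fear:4, hear:2, grow:2, say:2, speak:2, laugh:2, often:1, loudly:1, start:1, wagon:1, cook:1, green:1, fall:1, carefully:1, wine:1, write:1, into:1, snow:1, girl:1, always:1
Words with frequency 3: (none)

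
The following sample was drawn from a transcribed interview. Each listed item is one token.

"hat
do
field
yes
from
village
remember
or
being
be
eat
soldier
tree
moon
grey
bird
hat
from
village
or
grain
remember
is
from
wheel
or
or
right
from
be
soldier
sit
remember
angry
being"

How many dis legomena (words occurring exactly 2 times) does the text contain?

Frequencies: from:4, or:4, remember:3, hat:2, village:2, being:2, be:2, soldier:2, do:1, field:1, yes:1, eat:1, tree:1, moon:1, grey:1, bird:1, grain:1, is:1, wheel:1, right:1, … (2 more, each freq 1)
Words with frequency 2: be, being, hat, soldier, village

5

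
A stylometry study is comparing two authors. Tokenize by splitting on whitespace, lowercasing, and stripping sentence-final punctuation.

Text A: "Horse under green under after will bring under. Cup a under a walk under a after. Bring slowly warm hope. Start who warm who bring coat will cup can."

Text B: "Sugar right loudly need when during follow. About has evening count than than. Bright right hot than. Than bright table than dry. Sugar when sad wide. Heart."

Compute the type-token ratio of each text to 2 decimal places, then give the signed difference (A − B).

TTR(A) = 16/29 = 0.55
TTR(B) = 19/27 = 0.70
Difference = 0.55 − 0.70 = -0.15

-0.15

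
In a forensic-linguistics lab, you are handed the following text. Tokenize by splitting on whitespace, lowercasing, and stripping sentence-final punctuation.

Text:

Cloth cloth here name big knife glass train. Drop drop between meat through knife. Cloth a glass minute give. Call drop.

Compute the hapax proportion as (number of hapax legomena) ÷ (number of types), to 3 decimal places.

Frequencies: cloth:3, drop:3, knife:2, glass:2, here:1, name:1, big:1, train:1, between:1, meat:1, through:1, a:1, minute:1, give:1, call:1
Hapax count = 11; type count = 15.
Ratio = 11 / 15 = 0.733

0.733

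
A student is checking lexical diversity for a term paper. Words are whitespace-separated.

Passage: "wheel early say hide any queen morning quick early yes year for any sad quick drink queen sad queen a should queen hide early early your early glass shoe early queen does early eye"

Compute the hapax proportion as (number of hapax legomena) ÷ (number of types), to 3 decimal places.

Frequencies: early:7, queen:5, hide:2, any:2, quick:2, sad:2, wheel:1, say:1, morning:1, yes:1, year:1, for:1, drink:1, a:1, should:1, your:1, glass:1, shoe:1, does:1, eye:1
Hapax count = 14; type count = 20.
Ratio = 14 / 20 = 0.700

0.700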